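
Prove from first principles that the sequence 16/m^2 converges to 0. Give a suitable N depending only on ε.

Let ε > 0 be given. For m ≥ 1, |16/m^2 − 0| = 16/m^2.
16/m^2 < ε ⇔ m^2 > 16/ε ⇔ m > (16/ε)^{1/2}.
Take N = (16/ε)^{1/2}. Then m > N implies 16/m^2 < ε.

N = (16/ε)^{1/2}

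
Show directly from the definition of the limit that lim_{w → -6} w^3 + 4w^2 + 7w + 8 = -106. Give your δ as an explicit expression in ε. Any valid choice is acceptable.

δ = min(2, ε/99)

Let ε > 0 be given. We want δ > 0 such that 0 < |w + 6| < δ implies |(w^3 + 4w^2 + 7w + 8) + 106| < ε.
(w^3 + 4w^2 + 7w + 8) + 106 = w^3 + 4w^2 + 7w + 114 = (w + 6)(w^2 - 2w + 19).
So |(w^3 + 4w^2 + 7w + 8) + 106| = |w + 6|·|w^2 - 2w + 19|.
Assume first that |w + 6| < 2, so |w| < 8. Then |w^2 - 2w + 19| ≤ 8^2 + 2·8 + 19 = 99.
Hence |(w^3 + 4w^2 + 7w + 8) + 106| ≤ 99|w + 6| < ε provided |w + 6| < ε/99.
Choosing δ = min(2, ε/99) ensures both conditions, hence |(w^3 + 4w^2 + 7w + 8) + 106| < ε.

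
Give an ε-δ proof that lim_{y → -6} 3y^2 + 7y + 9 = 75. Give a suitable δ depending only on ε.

δ = min(1, ε/32)

Suppose ε > 0. We want δ > 0 such that 0 < |y + 6| < δ implies |(3y^2 + 7y + 9) − 75| < ε.
(3y^2 + 7y + 9) − 75 = 3y^2 + 7y - 66 = (y + 6)(3y - 11).
So |(3y^2 + 7y + 9) − 75| = |y + 6|·|3y - 11|.
Assume first that |y + 6| < 1, so |y| < 7. Then |3y - 11| ≤ 3·7 + 11 = 32.
Hence |(3y^2 + 7y + 9) − 75| ≤ 32|y + 6| < ε provided |y + 6| < ε/32.
Take δ = min(1, ε/32). Then 0 < |y + 6| < δ gives both |y + 6| < 1 and |y + 6| < ε/32, so |(3y^2 + 7y + 9) − 75| < ε.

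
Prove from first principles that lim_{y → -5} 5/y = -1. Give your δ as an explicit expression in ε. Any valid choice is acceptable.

δ = min(5/2, (5/2)ε)

Let ε > 0. We seek δ > 0 such that 0 < |y + 5| < δ implies |5/y + 1| < ε.
|5/y + 1| = 5·|-5 − y|/(5·|y|) = 5|y + 5|/(5|y|).
Require δ ≤ 5/2 so that |y| > 5 − 5/2 = 5/2, hence 5|y| > 25/2.
Then |5/y + 1| < 5|y + 5|/(25/2), which is < ε when |y + 5| < (5/2)ε.
Take δ = min(5/2, (5/2)ε). Then 0 < |y + 5| < δ gives both |y + 5| < 5/2 and |y + 5| < (5/2)ε, so |5/y + 1| < ε.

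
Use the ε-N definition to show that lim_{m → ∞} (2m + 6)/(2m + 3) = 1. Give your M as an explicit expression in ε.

Let ε > 0. For m ≥ 1, |(2m + 6)/(2m + 3) − 1| = |6|/(2(2m + 3)) = 6/(2(2m + 3)).
Since 2m + 3 ≥ 2m for m ≥ 1, this is ≤ 6/(2·2m) = (3/2)/m.
So |(2m + 6)/(2m + 3) − 1| < ε whenever m > (3/2)/ε.
Take M = (3/2)/ε. If m > M then |(2m + 6)/(2m + 3) − 1| ≤ (3/2)/m < ε.

M = (3/2)/ε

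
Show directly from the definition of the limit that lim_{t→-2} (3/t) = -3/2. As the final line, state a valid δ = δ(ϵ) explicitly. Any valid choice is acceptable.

Fix ϵ > 0. We seek δ > 0 such that 0 < |t + 2| < δ implies |3/t + 3/2| < ϵ.
|3/t + 3/2| = 3·|-2 − t|/(2·|t|) = 3|t + 2|/(2|t|).
Restrict δ ≤ 1. Then |t + 2| < 1 gives |t| > 1, so 2|t| > 2.
Then |3/t + 3/2| < 3|t + 2|/2, which is < ϵ when |t + 2| < (2/3)ϵ.
Take δ = min(1, (2/3)ϵ). Then 0 < |t + 2| < δ gives both |t + 2| < 1 and |t + 2| < (2/3)ϵ, so |3/t + 3/2| < ϵ.

δ = min(1, (2/3)ϵ)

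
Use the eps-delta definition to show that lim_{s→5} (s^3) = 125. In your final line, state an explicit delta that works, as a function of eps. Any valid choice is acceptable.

Let eps > 0. We seek delta > 0 with 0 < |s − 5| < delta ⇒ |s^3 − 125| < eps.
Factor: s^3 − 125 = (s − 5)(s^2 + 5s + 25), so |s^3 − 125| = |s − 5|·|s^2 + 5s + 25|.
Restrict delta ≤ 1. Then |s − 5| < 1 gives |s| < 6, so by the triangle inequality |s^2 + 5s + 25| ≤ 6^2 + 5·6 + 25 = 91.
Hence |s^3 − 125| ≤ 91|s − 5|, which is < eps once |s − 5| < eps/91.
Take delta = min(1, eps/91). If 0 < |s − 5| < delta then both bounds hold and |s^3 − 125| ≤ 91|s − 5| < 91·(eps/91) = eps.

delta = min(1, eps/91)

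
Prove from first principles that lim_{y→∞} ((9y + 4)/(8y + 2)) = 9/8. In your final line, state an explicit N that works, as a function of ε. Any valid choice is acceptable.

N = (7/32)/ε

Suppose ε > 0. We seek N > 0 such that y > N implies |(9y + 4)/(8y + 2) − (9/8)| < ε.
(9y + 4)/(8y + 2) − (9/8) = (8(9y + 4) − 9(8y + 2)) / (8(8y + 2)) = 14/(8(8y + 2)).
For y > 0 we have 8y + 2 > 8y, so |(9y + 4)/(8y + 2) − (9/8)| = 14/(8(8y + 2)) < 14/(8·8y) = (7/32)/y.
Thus |(9y + 4)/(8y + 2) − (9/8)| < ε whenever y > (7/32)/ε.
Take N = (7/32)/ε. If y > N then |(9y + 4)/(8y + 2) − (9/8)| < (7/32)/y < ε.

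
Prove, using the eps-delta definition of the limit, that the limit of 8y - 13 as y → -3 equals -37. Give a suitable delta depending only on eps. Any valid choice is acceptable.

delta = eps/8

Fix eps > 0. We need delta > 0 so that 0 < |y + 3| < delta implies |(8y - 13) + 37| < eps.
|(8y - 13) + 37| = |8y + 24| = 8|y + 3|.
Thus it suffices that |y + 3| < eps/8.
Take delta = eps/8. If 0 < |y + 3| < delta then |(8y - 13) + 37| = 8|y + 3| < 8·(eps/8) = eps.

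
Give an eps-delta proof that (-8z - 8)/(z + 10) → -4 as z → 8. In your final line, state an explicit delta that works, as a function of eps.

delta = min(9, (9/4)eps)

Let eps > 0. We want delta > 0 with 0 < |z − 8| < delta ⇒ |(-8z - 8)/(z + 10) + 4| < eps.
Combining over a common denominator, (-8z - 8)/(z + 10) + 4 = [(-8z - 8)·18 − (-72)·(z + 10)] / [18·(z + 10)] = -72(z − 8) / (18(z + 10)).
So |(-8z - 8)/(z + 10) + 4| = 72|z − 8| / (18·|z + 10|).
Restrict delta ≤ 9. Then |z − 8| < 9 gives |z + 10| = |(z − 8) + 18| ≥ 18 − 9 = 9.
Hence |(-8z - 8)/(z + 10) + 4| < 72|z − 8|/(18·9) = (4/9)|z − 8|, which is < eps once |z − 8| < (9/4)eps.
Take delta = min(9, (9/4)eps). Then 0 < |z − 8| < delta forces both bounds, so |(-8z - 8)/(z + 10) + 4| < eps.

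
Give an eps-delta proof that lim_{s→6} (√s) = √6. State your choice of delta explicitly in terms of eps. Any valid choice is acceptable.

delta = min(6, √6·eps)

Let eps > 0. We want delta > 0 such that 0 < |s − 6| < delta implies |√s − √6| < eps.
Rationalise: √s − √6 = (s − 6)/(√s + √6), so |√s − √6| = |s − 6|/(√s + √6).
Restrict delta ≤ 6 so that |s − 6| < 6 forces s > 0, and then √s + √6 > √6.
Hence |√s − √6| < |s − 6|/√6, which is < eps once |s − 6| < √6·eps.
Take delta = min(6, √6·eps). If 0 < |s − 6| < delta then s > 0 and |√s − √6| < |s − 6|/√6 < eps.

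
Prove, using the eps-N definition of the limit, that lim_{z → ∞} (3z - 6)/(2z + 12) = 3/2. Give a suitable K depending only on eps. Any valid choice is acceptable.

Suppose eps > 0. We seek K > 0 such that z > K implies |(3z - 6)/(2z + 12) − (3/2)| < eps.
(3z - 6)/(2z + 12) − (3/2) = (2(3z - 6) − 3(2z + 12)) / (2(2z + 12)) = -48/(2(2z + 12)).
For z > 0 we have 2z + 12 > 2z, so |(3z - 6)/(2z + 12) − (3/2)| = 48/(2(2z + 12)) < 48/(2·2z) = 12/z.
Thus |(3z - 6)/(2z + 12) − (3/2)| < eps whenever z > 12/eps.
Take K = 12/eps. If z > K then |(3z - 6)/(2z + 12) − (3/2)| < 12/z < eps.

K = 12/eps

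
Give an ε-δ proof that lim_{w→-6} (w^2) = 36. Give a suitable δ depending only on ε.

δ = min(2, ε/14)

Suppose ε > 0. We seek δ > 0 with 0 < |w + 6| < δ ⇒ |w^2 − 36| < ε.
Factor: w^2 − 36 = (w + 6)(w - 6), so |w^2 − 36| = |w + 6|·|w - 6|.
Impose δ ≤ 2 so that |w| < 8; then |w - 6| ≤ 14.
Hence |w^2 − 36| ≤ 14|w + 6|, which is < ε once |w + 6| < ε/14.
Take δ = min(2, ε/14). If 0 < |w + 6| < δ then both bounds hold and |w^2 − 36| ≤ 14|w + 6| < 14·(ε/14) = ε.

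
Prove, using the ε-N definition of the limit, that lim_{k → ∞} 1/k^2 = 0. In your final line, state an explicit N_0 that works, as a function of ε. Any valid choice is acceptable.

N_0 = (1/ε)^{1/2}

Let ε > 0. For k ≥ 1, |1/k^2 − 0| = 1/k^2.
1/k^2 < ε ⇔ k^2 > 1/ε ⇔ k > (1/ε)^{1/2}.
Take N_0 = (1/ε)^{1/2}. Then k > N_0 implies 1/k^2 < ε.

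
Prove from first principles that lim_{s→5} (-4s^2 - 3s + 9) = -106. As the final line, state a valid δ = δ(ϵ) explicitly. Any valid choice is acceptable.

Let ϵ > 0 be given. We want δ > 0 such that 0 < |s − 5| < δ implies |(-4s^2 - 3s + 9) + 106| < ϵ.
(-4s^2 - 3s + 9) + 106 = -4s^2 - 3s + 115 = (s − 5)(-4s - 23).
So |(-4s^2 - 3s + 9) + 106| = |s − 5|·|-4s - 23|.
Require δ ≤ 1. Then |s − 5| < 1 gives |s| < 6, and by the triangle inequality |-4s - 23| ≤ 4·6 + 23 = 47.
Hence |(-4s^2 - 3s + 9) + 106| ≤ 47|s − 5| < ϵ provided |s − 5| < ϵ/47.
Take δ = min(1, ϵ/47). Then 0 < |s − 5| < δ gives both |s − 5| < 1 and |s − 5| < ϵ/47, so |(-4s^2 - 3s + 9) + 106| < ϵ.

δ = min(1, ϵ/47)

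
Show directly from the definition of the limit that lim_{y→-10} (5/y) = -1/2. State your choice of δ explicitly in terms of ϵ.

Suppose ϵ > 0. We seek δ > 0 such that 0 < |y + 10| < δ implies |5/y + 1/2| < ϵ.
|5/y + 1/2| = 5·|-10 − y|/(10·|y|) = 5|y + 10|/(10|y|).
Require δ ≤ 5 so that |y| > 10 − 5 = 5, hence 10|y| > 50.
Then |5/y + 1/2| < 5|y + 10|/50, which is < ϵ when |y + 10| < 10ϵ.
Take δ = min(5, 10ϵ). Then 0 < |y + 10| < δ gives both |y + 10| < 5 and |y + 10| < 10ϵ, so |5/y + 1/2| < ϵ.

δ = min(5, 10ϵ)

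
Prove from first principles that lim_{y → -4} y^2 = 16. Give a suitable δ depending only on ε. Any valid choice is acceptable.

Suppose ε > 0. We seek δ > 0 with 0 < |y + 4| < δ ⇒ |y^2 − 16| < ε.
Factor: y^2 − 16 = (y + 4)(y - 4), so |y^2 − 16| = |y + 4|·|y - 4|.
Restrict δ ≤ 1. Then |y + 4| < 1 gives |y| < 5, so by the triangle inequality |y - 4| ≤ 5 + 4 = 9.
Hence |y^2 − 16| ≤ 9|y + 4|, which is < ε once |y + 4| < ε/9.
Take δ = min(1, ε/9). If 0 < |y + 4| < δ then both bounds hold and |y^2 − 16| ≤ 9|y + 4| < 9·(ε/9) = ε.

δ = min(1, ε/9)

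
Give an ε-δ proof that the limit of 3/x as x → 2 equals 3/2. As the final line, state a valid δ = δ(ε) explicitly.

Let ε > 0 be given. We seek δ > 0 such that 0 < |x − 2| < δ implies |3/x − (3/2)| < ε.
|3/x − (3/2)| = 3·|2 − x|/(2·|x|) = 3|x − 2|/(2|x|).
Restrict δ ≤ 1. Then |x − 2| < 1 gives |x| > 1, so 2|x| > 2.
Then |3/x − (3/2)| < 3|x − 2|/2, which is < ε when |x − 2| < (2/3)ε.
Take δ = min(1, (2/3)ε). Then 0 < |x − 2| < δ gives both |x − 2| < 1 and |x − 2| < (2/3)ε, so |3/x − (3/2)| < ε.

δ = min(1, (2/3)ε)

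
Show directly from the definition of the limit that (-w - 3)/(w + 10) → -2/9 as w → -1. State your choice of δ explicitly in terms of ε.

Let ε > 0. We want δ > 0 with 0 < |w + 1| < δ ⇒ |(-w - 3)/(w + 10) + 2/9| < ε.
Combining over a common denominator, (-w - 3)/(w + 10) + 2/9 = [(-w - 3)·9 − (-2)·(w + 10)] / [9·(w + 10)] = -7(w + 1) / (9(w + 10)).
So |(-w - 3)/(w + 10) + 2/9| = 7|w + 1| / (9·|w + 10|).
Require δ ≤ 9/2, so |w + 10| ≥ |9| − |w + 1| > 9 − 9/2 = 9/2.
Hence |(-w - 3)/(w + 10) + 2/9| < 7|w + 1|/(9·(9/2)) = (14/81)|w + 1|, which is < ε once |w + 1| < (81/14)ε.
Take δ = min(9/2, (81/14)ε). Then 0 < |w + 1| < δ forces both bounds, so |(-w - 3)/(w + 10) + 2/9| < ε.

δ = min(9/2, (81/14)ε)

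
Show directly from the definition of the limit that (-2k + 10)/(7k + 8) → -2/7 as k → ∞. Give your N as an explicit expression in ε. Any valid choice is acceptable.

Fix ε > 0. For k ≥ 1, |(-2k + 10)/(7k + 8) + 2/7| = |86|/(7(7k + 8)) = 86/(7(7k + 8)).
Since 7k + 8 ≥ 7k for k ≥ 1, this is ≤ 86/(7·7k) = (86/49)/k.
So |(-2k + 10)/(7k + 8) + 2/7| < ε whenever k > (86/49)/ε.
Take N = (86/49)/ε. If k > N then |(-2k + 10)/(7k + 8) + 2/7| ≤ (86/49)/k < ε.

N = (86/49)/ε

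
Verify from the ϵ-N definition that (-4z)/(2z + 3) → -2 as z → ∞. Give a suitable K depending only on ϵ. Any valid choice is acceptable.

K = 3/ϵ

Suppose ϵ > 0. We seek K > 0 such that z > K implies |(-4z)/(2z + 3) + 2| < ϵ.
(-4z)/(2z + 3) + 2 = (2(-4z) − (-4)(2z + 3)) / (2(2z + 3)) = 12/(2(2z + 3)).
For z > 0 we have 2z + 3 > 2z, so |(-4z)/(2z + 3) + 2| = 12/(2(2z + 3)) < 12/(2·2z) = 3/z.
Thus |(-4z)/(2z + 3) + 2| < ϵ whenever z > 3/ϵ.
Take K = 3/ϵ. If z > K then |(-4z)/(2z + 3) + 2| < 3/z < ϵ.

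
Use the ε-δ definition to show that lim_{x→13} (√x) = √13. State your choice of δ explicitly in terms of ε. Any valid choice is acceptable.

Let ε > 0. We want δ > 0 such that 0 < |x − 13| < δ implies |√x − √13| < ε.
Multiplying by the conjugate, |√x − √13| = |x − 13|/(√x + √13).
Restrict δ ≤ 13 so that |x − 13| < 13 forces x > 0, and then √x + √13 > √13.
Hence |√x − √13| < |x − 13|/√13, which is < ε once |x − 13| < √13·ε.
Take δ = min(13, √13·ε). If 0 < |x − 13| < δ then x > 0 and |√x − √13| < |x − 13|/√13 < ε.

δ = min(13, √13·ε)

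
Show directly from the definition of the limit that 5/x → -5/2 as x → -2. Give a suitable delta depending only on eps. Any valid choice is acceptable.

Let eps > 0 be given. We seek delta > 0 such that 0 < |x + 2| < delta implies |5/x + 5/2| < eps.
|5/x + 5/2| = 5·|-2 − x|/(2·|x|) = 5|x + 2|/(2|x|).
Require delta ≤ 1 so that |x| > 2 − 1 = 1, hence 2|x| > 2.
Then |5/x + 5/2| < 5|x + 2|/2, which is < eps when |x + 2| < (2/5)eps.
Take delta = min(1, (2/5)eps). Then 0 < |x + 2| < delta gives both |x + 2| < 1 and |x + 2| < (2/5)eps, so |5/x + 5/2| < eps.

delta = min(1, (2/5)eps)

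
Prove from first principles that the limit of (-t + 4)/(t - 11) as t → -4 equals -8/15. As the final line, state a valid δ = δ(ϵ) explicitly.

δ = min(15/2, (225/14)ϵ)

Fix ϵ > 0. We want δ > 0 with 0 < |t + 4| < δ ⇒ |(-t + 4)/(t - 11) + 8/15| < ϵ.
Combining over a common denominator, (-t + 4)/(t - 11) + 8/15 = [(-t + 4)·(-15) − 8·(t - 11)] / [(-15)·(t - 11)] = 7(t + 4) / ((-15)(t - 11)).
So |(-t + 4)/(t - 11) + 8/15| = 7|t + 4| / (15·|t − 11|).
Require δ ≤ 15/2, so |t − 11| ≥ |-15| − |t + 4| > 15 − 15/2 = 15/2.
Hence |(-t + 4)/(t - 11) + 8/15| < 7|t + 4|/(15·(15/2)) = (14/225)|t + 4|, which is < ϵ once |t + 4| < (225/14)ϵ.
Take δ = min(15/2, (225/14)ϵ). Then 0 < |t + 4| < δ forces both bounds, so |(-t + 4)/(t - 11) + 8/15| < ϵ.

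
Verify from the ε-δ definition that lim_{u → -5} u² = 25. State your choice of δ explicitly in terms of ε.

δ = min(2, ε/12)

Suppose ε > 0. We seek δ > 0 with 0 < |u + 5| < δ ⇒ |u² − 25| < ε.
Factor: u² − 25 = (u + 5)(u - 5), so |u² − 25| = |u + 5|·|u - 5|.
Impose δ ≤ 2 so that |u| < 7; then |u - 5| ≤ 12.
Hence |u² − 25| ≤ 12|u + 5|, which is < ε once |u + 5| < ε/12.
Take δ = min(2, ε/12). If 0 < |u + 5| < δ then both bounds hold and |u² − 25| ≤ 12|u + 5| < 12·(ε/12) = ε.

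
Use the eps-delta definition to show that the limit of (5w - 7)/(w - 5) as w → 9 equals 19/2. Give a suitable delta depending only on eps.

Fix eps > 0. We want delta > 0 with 0 < |w − 9| < delta ⇒ |(5w - 7)/(w - 5) − (19/2)| < eps.
Combining over a common denominator, (5w - 7)/(w - 5) − (19/2) = [(5w - 7)·4 − 38·(w - 5)] / [4·(w - 5)] = -18(w − 9) / (4(w - 5)).
So |(5w - 7)/(w - 5) − (19/2)| = 18|w − 9| / (4·|w − 5|).
Require delta ≤ 2, so |w − 5| ≥ |4| − |w − 9| > 4 − 2 = 2.
Hence |(5w - 7)/(w - 5) − (19/2)| < 18|w − 9|/(4·2) = (9/4)|w − 9|, which is < eps once |w − 9| < (4/9)eps.
Take delta = min(2, (4/9)eps). Then 0 < |w − 9| < delta forces both bounds, so |(5w - 7)/(w - 5) − (19/2)| < eps.

delta = min(2, (4/9)eps)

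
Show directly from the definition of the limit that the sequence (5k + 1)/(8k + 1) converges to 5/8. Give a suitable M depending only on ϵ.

Let ϵ > 0. For k ≥ 1, |(5k + 1)/(8k + 1) − (5/8)| = |3|/(8(8k + 1)) = 3/(8(8k + 1)).
Since 8k + 1 ≥ 8k for k ≥ 1, this is ≤ 3/(8·8k) = (3/64)/k.
So |(5k + 1)/(8k + 1) − (5/8)| < ϵ whenever k > (3/64)/ϵ.
Take M = (3/64)/ϵ. If k > M then |(5k + 1)/(8k + 1) − (5/8)| ≤ (3/64)/k < ϵ.

M = (3/64)/ϵ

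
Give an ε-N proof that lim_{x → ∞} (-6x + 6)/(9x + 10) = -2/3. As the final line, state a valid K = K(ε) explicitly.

K = (38/27)/ε

Let ε > 0 be given. We seek K > 0 such that x > K implies |(-6x + 6)/(9x + 10) + 2/3| < ε.
(-6x + 6)/(9x + 10) + 2/3 = (9(-6x + 6) − (-6)(9x + 10)) / (9(9x + 10)) = 114/(9(9x + 10)).
For x > 0 we have 9x + 10 > 9x, so |(-6x + 6)/(9x + 10) + 2/3| = 114/(9(9x + 10)) < 114/(9·9x) = (38/27)/x.
Thus |(-6x + 6)/(9x + 10) + 2/3| < ε whenever x > (38/27)/ε.
Take K = (38/27)/ε. If x > K then |(-6x + 6)/(9x + 10) + 2/3| < (38/27)/x < ε.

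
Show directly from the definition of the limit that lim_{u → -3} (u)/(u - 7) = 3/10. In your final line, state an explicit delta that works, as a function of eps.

Let eps > 0 be given. We want delta > 0 with 0 < |u + 3| < delta ⇒ |(u)/(u - 7) − (3/10)| < eps.
Combining over a common denominator, (u)/(u - 7) − (3/10) = [(u)·(-10) − (-3)·(u - 7)] / [(-10)·(u - 7)] = -7(u + 3) / ((-10)(u - 7)).
So |(u)/(u - 7) − (3/10)| = 7|u + 3| / (10·|u − 7|).
Require delta ≤ 5, so |u − 7| ≥ |-10| − |u + 3| > 10 − 5 = 5.
Hence |(u)/(u - 7) − (3/10)| < 7|u + 3|/(10·5) = (7/50)|u + 3|, which is < eps once |u + 3| < (50/7)eps.
Take delta = min(5, (50/7)eps). Then 0 < |u + 3| < delta forces both bounds, so |(u)/(u - 7) − (3/10)| < eps.

delta = min(5, (50/7)eps)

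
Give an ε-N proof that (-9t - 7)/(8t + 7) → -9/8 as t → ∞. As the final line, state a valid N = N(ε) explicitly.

N = (7/64)/ε

Suppose ε > 0. We seek N > 0 such that t > N implies |(-9t - 7)/(8t + 7) + 9/8| < ε.
(-9t - 7)/(8t + 7) + 9/8 = (8(-9t - 7) − (-9)(8t + 7)) / (8(8t + 7)) = 7/(8(8t + 7)).
For t > 0 we have 8t + 7 > 8t, so |(-9t - 7)/(8t + 7) + 9/8| = 7/(8(8t + 7)) < 7/(8·8t) = (7/64)/t.
Thus |(-9t - 7)/(8t + 7) + 9/8| < ε whenever t > (7/64)/ε.
Take N = (7/64)/ε. If t > N then |(-9t - 7)/(8t + 7) + 9/8| < (7/64)/t < ε.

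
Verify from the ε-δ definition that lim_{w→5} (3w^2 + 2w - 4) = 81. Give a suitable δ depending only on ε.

δ = min(1, ε/35)

Let ε > 0. We want δ > 0 such that 0 < |w − 5| < δ implies |(3w^2 + 2w - 4) − 81| < ε.
(3w^2 + 2w - 4) − 81 = 3w^2 + 2w - 85 = (w − 5)(3w + 17).
So |(3w^2 + 2w - 4) − 81| = |w − 5|·|3w + 17|.
Assume first that |w − 5| < 1, so |w| < 6. Then |3w + 17| ≤ 3·6 + 17 = 35.
Hence |(3w^2 + 2w - 4) − 81| ≤ 35|w − 5| < ε provided |w − 5| < ε/35.
Take δ = min(1, ε/35). Then 0 < |w − 5| < δ gives both |w − 5| < 1 and |w − 5| < ε/35, so |(3w^2 + 2w - 4) − 81| < ε.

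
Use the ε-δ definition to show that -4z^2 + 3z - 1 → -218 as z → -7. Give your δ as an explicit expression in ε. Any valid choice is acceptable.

Suppose ε > 0. We want δ > 0 such that 0 < |z + 7| < δ implies |(-4z^2 + 3z - 1) + 218| < ε.
(-4z^2 + 3z - 1) + 218 = -4z^2 + 3z + 217 = (z + 7)(-4z + 31).
So |(-4z^2 + 3z - 1) + 218| = |z + 7|·|-4z + 31|.
Assume first that |z + 7| < 2, so |z| < 9. Then |-4z + 31| ≤ 4·9 + 31 = 67.
Hence |(-4z^2 + 3z - 1) + 218| ≤ 67|z + 7| < ε provided |z + 7| < ε/67.
Choosing δ = min(2, ε/67) ensures both conditions, hence |(-4z^2 + 3z - 1) + 218| < ε.

δ = min(2, ε/67)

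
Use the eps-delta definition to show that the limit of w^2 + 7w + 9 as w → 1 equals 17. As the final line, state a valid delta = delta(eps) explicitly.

Let eps > 0 be given. We want delta > 0 such that 0 < |w − 1| < delta implies |(w^2 + 7w + 9) − 17| < eps.
(w^2 + 7w + 9) − 17 = w^2 + 7w - 8 = (w − 1)(w + 8).
So |(w^2 + 7w + 9) − 17| = |w − 1|·|w + 8|.
Assume first that |w − 1| < 1, so |w| < 2. Then |w + 8| ≤ 2 + 8 = 10.
Hence |(w^2 + 7w + 9) − 17| ≤ 10|w − 1| < eps provided |w − 1| < eps/10.
Take delta = min(1, eps/10). Then 0 < |w − 1| < delta gives both |w − 1| < 1 and |w − 1| < eps/10, so |(w^2 + 7w + 9) − 17| < eps.

delta = min(1, eps/10)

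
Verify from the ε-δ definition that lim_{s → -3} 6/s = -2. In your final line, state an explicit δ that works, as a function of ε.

δ = min(3/2, (3/4)ε)

Let ε > 0. We seek δ > 0 such that 0 < |s + 3| < δ implies |6/s + 2| < ε.
|6/s + 2| = 6·|-3 − s|/(3·|s|) = 6|s + 3|/(3|s|).
Require δ ≤ 3/2 so that |s| > 3 − 3/2 = 3/2, hence 3|s| > 9/2.
Then |6/s + 2| < 6|s + 3|/(9/2), which is < ε when |s + 3| < (3/4)ε.
Take δ = min(3/2, (3/4)ε). Then 0 < |s + 3| < δ gives both |s + 3| < 3/2 and |s + 3| < (3/4)ε, so |6/s + 2| < ε.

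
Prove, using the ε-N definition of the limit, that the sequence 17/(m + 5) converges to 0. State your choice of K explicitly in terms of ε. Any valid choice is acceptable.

K = 17/ε

Suppose ε > 0. For m ≥ 1, |17/(m + 5) − 0| = 17/(m + 5) ≤ 17/m.
We need 17/m < ε, i.e. m > 17/ε.
Take K = 17/ε. If m > K then |17/(m + 5)| ≤ 17/m < ε.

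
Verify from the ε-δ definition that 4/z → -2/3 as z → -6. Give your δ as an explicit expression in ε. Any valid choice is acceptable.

Let ε > 0 be given. We seek δ > 0 such that 0 < |z + 6| < δ implies |4/z + 2/3| < ε.
|4/z + 2/3| = 4·|-6 − z|/(6·|z|) = 4|z + 6|/(6|z|).
Restrict δ ≤ 3. Then |z + 6| < 3 gives |z| > 3, so 6|z| > 18.
Then |4/z + 2/3| < 4|z + 6|/18, which is < ε when |z + 6| < (9/2)ε.
Take δ = min(3, (9/2)ε). Then 0 < |z + 6| < δ gives both |z + 6| < 3 and |z + 6| < (9/2)ε, so |4/z + 2/3| < ε.

δ = min(3, (9/2)ε)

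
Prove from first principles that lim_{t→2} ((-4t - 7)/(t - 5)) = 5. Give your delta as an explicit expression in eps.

Fix eps > 0. We want delta > 0 with 0 < |t − 2| < delta ⇒ |(-4t - 7)/(t - 5) − 5| < eps.
Combining over a common denominator, (-4t - 7)/(t - 5) − 5 = [(-4t - 7)·(-3) − (-15)·(t - 5)] / [(-3)·(t - 5)] = 27(t − 2) / ((-3)(t - 5)).
So |(-4t - 7)/(t - 5) − 5| = 27|t − 2| / (3·|t − 5|).
Require delta ≤ 3/2, so |t − 5| ≥ |-3| − |t − 2| > 3 − 3/2 = 3/2.
Hence |(-4t - 7)/(t - 5) − 5| < 27|t − 2|/(3·(3/2)) = 6|t − 2|, which is < eps once |t − 2| < (1/6)eps.
Take delta = min(3/2, (1/6)eps). Then 0 < |t − 2| < delta forces both bounds, so |(-4t - 7)/(t - 5) − 5| < eps.

delta = min(3/2, (1/6)eps)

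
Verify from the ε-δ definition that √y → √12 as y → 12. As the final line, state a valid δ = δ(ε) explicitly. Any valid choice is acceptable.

δ = min(12, √12·ε)

Suppose ε > 0. We want δ > 0 such that 0 < |y − 12| < δ implies |√y − √12| < ε.
Multiplying by the conjugate, |√y − √12| = |y − 12|/(√y + √12).
Restrict δ ≤ 12 so that |y − 12| < 12 forces y > 0, and then √y + √12 > √12.
Hence |√y − √12| < |y − 12|/√12, which is < ε once |y − 12| < √12·ε.
Take δ = min(12, √12·ε). If 0 < |y − 12| < δ then y > 0 and |√y − √12| < |y − 12|/√12 < ε.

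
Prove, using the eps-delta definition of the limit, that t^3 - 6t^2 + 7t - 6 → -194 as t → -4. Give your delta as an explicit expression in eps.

Suppose eps > 0. We want delta > 0 such that 0 < |t + 4| < delta implies |(t^3 - 6t^2 + 7t - 6) + 194| < eps.
(t^3 - 6t^2 + 7t - 6) + 194 = t^3 - 6t^2 + 7t + 188 = (t + 4)(t^2 - 10t + 47).
So |(t^3 - 6t^2 + 7t - 6) + 194| = |t + 4|·|t^2 - 10t + 47|.
Require delta ≤ 1. Then |t + 4| < 1 gives |t| < 5, and by the triangle inequality |t^2 - 10t + 47| ≤ 5^2 + 10·5 + 47 = 122.
Hence |(t^3 - 6t^2 + 7t - 6) + 194| ≤ 122|t + 4| < eps provided |t + 4| < eps/122.
Take delta = min(1, eps/122). Then 0 < |t + 4| < delta gives both |t + 4| < 1 and |t + 4| < eps/122, so |(t^3 - 6t^2 + 7t - 6) + 194| < eps.

delta = min(1, eps/122)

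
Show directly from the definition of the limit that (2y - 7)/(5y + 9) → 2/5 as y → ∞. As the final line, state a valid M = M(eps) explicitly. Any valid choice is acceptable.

Fix eps > 0. We seek M > 0 such that y > M implies |(2y - 7)/(5y + 9) − (2/5)| < eps.
(2y - 7)/(5y + 9) − (2/5) = (5(2y - 7) − 2(5y + 9)) / (5(5y + 9)) = -53/(5(5y + 9)).
For y > 0 we have 5y + 9 > 5y, so |(2y - 7)/(5y + 9) − (2/5)| = 53/(5(5y + 9)) < 53/(5·5y) = (53/25)/y.
Thus |(2y - 7)/(5y + 9) − (2/5)| < eps whenever y > (53/25)/eps.
Take M = (53/25)/eps. If y > M then |(2y - 7)/(5y + 9) − (2/5)| < (53/25)/y < eps.

M = (53/25)/eps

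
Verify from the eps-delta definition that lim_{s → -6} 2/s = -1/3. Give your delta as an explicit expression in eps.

Suppose eps > 0. We seek delta > 0 such that 0 < |s + 6| < delta implies |2/s + 1/3| < eps.
|2/s + 1/3| = 2·|-6 − s|/(6·|s|) = 2|s + 6|/(6|s|).
Require delta ≤ 3 so that |s| > 6 − 3 = 3, hence 6|s| > 18.
Then |2/s + 1/3| < 2|s + 6|/18, which is < eps when |s + 6| < 9eps.
Take delta = min(3, 9eps). Then 0 < |s + 6| < delta gives both |s + 6| < 3 and |s + 6| < 9eps, so |2/s + 1/3| < eps.

delta = min(3, 9eps)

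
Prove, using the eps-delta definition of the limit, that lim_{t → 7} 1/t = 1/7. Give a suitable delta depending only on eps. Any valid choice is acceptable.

Suppose eps > 0. We seek delta > 0 such that 0 < |t − 7| < delta implies |1/t − (1/7)| < eps.
|1/t − (1/7)| = |7 − t|/(7·|t|) = |t − 7|/(7|t|).
Restrict delta ≤ 7/2. Then |t − 7| < 7/2 gives |t| > 7/2, so 7|t| > 49/2.
Then |1/t − (1/7)| < |t − 7|/(49/2), which is < eps when |t − 7| < (49/2)eps.
Take delta = min(7/2, (49/2)eps). Then 0 < |t − 7| < delta gives both |t − 7| < 7/2 and |t − 7| < (49/2)eps, so |1/t − (1/7)| < eps.

delta = min(7/2, (49/2)eps)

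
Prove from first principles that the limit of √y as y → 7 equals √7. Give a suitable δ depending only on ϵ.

Fix ϵ > 0. We want δ > 0 such that 0 < |y − 7| < δ implies |√y − √7| < ϵ.
Multiplying by the conjugate, |√y − √7| = |y − 7|/(√y + √7).
Restrict δ ≤ 7 so that |y − 7| < 7 forces y > 0, and then √y + √7 > √7.
Hence |√y − √7| < |y − 7|/√7, which is < ϵ once |y − 7| < √7·ϵ.
Take δ = min(7, √7·ϵ). If 0 < |y − 7| < δ then y > 0 and |√y − √7| < |y − 7|/√7 < ϵ.

δ = min(7, √7·ϵ)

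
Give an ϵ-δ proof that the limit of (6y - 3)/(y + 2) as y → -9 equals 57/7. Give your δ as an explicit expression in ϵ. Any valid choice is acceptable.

Let ϵ > 0 be given. We want δ > 0 with 0 < |y + 9| < δ ⇒ |(6y - 3)/(y + 2) − (57/7)| < ϵ.
Combining over a common denominator, (6y - 3)/(y + 2) − (57/7) = [(6y - 3)·(-7) − (-57)·(y + 2)] / [(-7)·(y + 2)] = 15(y + 9) / ((-7)(y + 2)).
So |(6y - 3)/(y + 2) − (57/7)| = 15|y + 9| / (7·|y + 2|).
Restrict δ ≤ 7/2. Then |y + 9| < 7/2 gives |y + 2| = |(y + 9) + (-7)| ≥ 7 − 7/2 = 7/2.
Hence |(6y - 3)/(y + 2) − (57/7)| < 15|y + 9|/(7·(7/2)) = (30/49)|y + 9|, which is < ϵ once |y + 9| < (49/30)ϵ.
Take δ = min(7/2, (49/30)ϵ). Then 0 < |y + 9| < δ forces both bounds, so |(6y - 3)/(y + 2) − (57/7)| < ϵ.

δ = min(7/2, (49/30)ϵ)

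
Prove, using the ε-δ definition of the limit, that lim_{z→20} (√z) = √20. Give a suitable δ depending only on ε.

δ = min(20, √20·ε)

Suppose ε > 0. We want δ > 0 such that 0 < |z − 20| < δ implies |√z − √20| < ε.
Rationalise: √z − √20 = (z − 20)/(√z + √20), so |√z − √20| = |z − 20|/(√z + √20).
Restrict δ ≤ 20 so that |z − 20| < 20 forces z > 0, and then √z + √20 > √20.
Hence |√z − √20| < |z − 20|/√20, which is < ε once |z − 20| < √20·ε.
Take δ = min(20, √20·ε). If 0 < |z − 20| < δ then z > 0 and |√z − √20| < |z − 20|/√20 < ε.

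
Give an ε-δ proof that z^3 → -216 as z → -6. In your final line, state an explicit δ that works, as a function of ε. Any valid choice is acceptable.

δ = min(2, ε/148)

Let ε > 0. We seek δ > 0 with 0 < |z + 6| < δ ⇒ |z^3 + 216| < ε.
Factor: z^3 + 216 = (z + 6)(z^2 - 6z + 36), so |z^3 + 216| = |z + 6|·|z^2 - 6z + 36|.
Restrict δ ≤ 2. Then |z + 6| < 2 gives |z| < 8, so by the triangle inequality |z^2 - 6z + 36| ≤ 8^2 + 6·8 + 36 = 148.
Hence |z^3 + 216| ≤ 148|z + 6|, which is < ε once |z + 6| < ε/148.
Take δ = min(2, ε/148). If 0 < |z + 6| < δ then both bounds hold and |z^3 + 216| ≤ 148|z + 6| < 148·(ε/148) = ε.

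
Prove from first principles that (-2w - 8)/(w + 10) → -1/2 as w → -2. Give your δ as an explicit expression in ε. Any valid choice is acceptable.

Let ε > 0 be given. We want δ > 0 with 0 < |w + 2| < δ ⇒ |(-2w - 8)/(w + 10) + 1/2| < ε.
Combining over a common denominator, (-2w - 8)/(w + 10) + 1/2 = [(-2w - 8)·8 − (-4)·(w + 10)] / [8·(w + 10)] = -12(w + 2) / (8(w + 10)).
So |(-2w - 8)/(w + 10) + 1/2| = 12|w + 2| / (8·|w + 10|).
Restrict δ ≤ 4. Then |w + 2| < 4 gives |w + 10| = |(w + 2) + 8| ≥ 8 − 4 = 4.
Hence |(-2w - 8)/(w + 10) + 1/2| < 12|w + 2|/(8·4) = (3/8)|w + 2|, which is < ε once |w + 2| < (8/3)ε.
Take δ = min(4, (8/3)ε). Then 0 < |w + 2| < δ forces both bounds, so |(-2w - 8)/(w + 10) + 1/2| < ε.

δ = min(4, (8/3)ε)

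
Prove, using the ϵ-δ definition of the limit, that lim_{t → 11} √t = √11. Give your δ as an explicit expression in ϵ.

δ = min(11, √11·ϵ)

Fix ϵ > 0. We want δ > 0 such that 0 < |t − 11| < δ implies |√t − √11| < ϵ.
Rationalise: √t − √11 = (t − 11)/(√t + √11), so |√t − √11| = |t − 11|/(√t + √11).
Restrict δ ≤ 11 so that |t − 11| < 11 forces t > 0, and then √t + √11 > √11.
Hence |√t − √11| < |t − 11|/√11, which is < ϵ once |t − 11| < √11·ϵ.
Take δ = min(11, √11·ϵ). If 0 < |t − 11| < δ then t > 0 and |√t − √11| < |t − 11|/√11 < ϵ.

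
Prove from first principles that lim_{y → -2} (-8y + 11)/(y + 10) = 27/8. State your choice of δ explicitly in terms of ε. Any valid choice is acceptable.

δ = min(4, (32/91)ε)

Let ε > 0 be given. We want δ > 0 with 0 < |y + 2| < δ ⇒ |(-8y + 11)/(y + 10) − (27/8)| < ε.
Combining over a common denominator, (-8y + 11)/(y + 10) − (27/8) = [(-8y + 11)·8 − 27·(y + 10)] / [8·(y + 10)] = -91(y + 2) / (8(y + 10)).
So |(-8y + 11)/(y + 10) − (27/8)| = 91|y + 2| / (8·|y + 10|).
Require δ ≤ 4, so |y + 10| ≥ |8| − |y + 2| > 8 − 4 = 4.
Hence |(-8y + 11)/(y + 10) − (27/8)| < 91|y + 2|/(8·4) = (91/32)|y + 2|, which is < ε once |y + 2| < (32/91)ε.
Take δ = min(4, (32/91)ε). Then 0 < |y + 2| < δ forces both bounds, so |(-8y + 11)/(y + 10) − (27/8)| < ε.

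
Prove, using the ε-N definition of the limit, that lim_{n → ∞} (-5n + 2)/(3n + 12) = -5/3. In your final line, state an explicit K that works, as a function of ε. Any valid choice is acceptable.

K = (22/3)/ε

Let ε > 0 be given. For n ≥ 1, |(-5n + 2)/(3n + 12) + 5/3| = |66|/(3(3n + 12)) = 66/(3(3n + 12)).
Since 3n + 12 ≥ 3n for n ≥ 1, this is ≤ 66/(3·3n) = (22/3)/n.
So |(-5n + 2)/(3n + 12) + 5/3| < ε whenever n > (22/3)/ε.
Take K = (22/3)/ε. If n > K then |(-5n + 2)/(3n + 12) + 5/3| ≤ (22/3)/n < ε.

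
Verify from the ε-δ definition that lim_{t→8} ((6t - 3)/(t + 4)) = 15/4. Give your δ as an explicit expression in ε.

Let ε > 0. We want δ > 0 with 0 < |t − 8| < δ ⇒ |(6t - 3)/(t + 4) − (15/4)| < ε.
Combining over a common denominator, (6t - 3)/(t + 4) − (15/4) = [(6t - 3)·12 − 45·(t + 4)] / [12·(t + 4)] = 27(t − 8) / (12(t + 4)).
So |(6t - 3)/(t + 4) − (15/4)| = 27|t − 8| / (12·|t + 4|).
Restrict δ ≤ 6. Then |t − 8| < 6 gives |t + 4| = |(t − 8) + 12| ≥ 12 − 6 = 6.
Hence |(6t - 3)/(t + 4) − (15/4)| < 27|t − 8|/(12·6) = (3/8)|t − 8|, which is < ε once |t − 8| < (8/3)ε.
Take δ = min(6, (8/3)ε). Then 0 < |t − 8| < δ forces both bounds, so |(6t - 3)/(t + 4) − (15/4)| < ε.

δ = min(6, (8/3)ε)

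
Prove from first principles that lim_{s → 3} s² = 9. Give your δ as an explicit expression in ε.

Let ε > 0 be given. We seek δ > 0 with 0 < |s − 3| < δ ⇒ |s² − 9| < ε.
Factor: s² − 9 = (s − 3)(s + 3), so |s² − 9| = |s − 3|·|s + 3|.
Impose δ ≤ 1 so that |s| < 4; then |s + 3| ≤ 7.
Hence |s² − 9| ≤ 7|s − 3|, which is < ε once |s − 3| < ε/7.
Take δ = min(1, ε/7). If 0 < |s − 3| < δ then both bounds hold and |s² − 9| ≤ 7|s − 3| < 7·(ε/7) = ε.

δ = min(1, ε/7)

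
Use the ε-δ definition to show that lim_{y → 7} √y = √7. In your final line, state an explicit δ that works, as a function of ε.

δ = min(7, √7·ε)

Let ε > 0 be given. We want δ > 0 such that 0 < |y − 7| < δ implies |√y − √7| < ε.
Multiplying by the conjugate, |√y − √7| = |y − 7|/(√y + √7).
Restrict δ ≤ 7 so that |y − 7| < 7 forces y > 0, and then √y + √7 > √7.
Hence |√y − √7| < |y − 7|/√7, which is < ε once |y − 7| < √7·ε.
Take δ = min(7, √7·ε). If 0 < |y − 7| < δ then y > 0 and |√y − √7| < |y − 7|/√7 < ε.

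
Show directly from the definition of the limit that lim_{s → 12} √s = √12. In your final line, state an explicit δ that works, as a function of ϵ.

Suppose ϵ > 0. We want δ > 0 such that 0 < |s − 12| < δ implies |√s − √12| < ϵ.
Rationalise: √s − √12 = (s − 12)/(√s + √12), so |√s − √12| = |s − 12|/(√s + √12).
Restrict δ ≤ 12 so that |s − 12| < 12 forces s > 0, and then √s + √12 > √12.
Hence |√s − √12| < |s − 12|/√12, which is < ϵ once |s − 12| < √12·ϵ.
Take δ = min(12, √12·ϵ). If 0 < |s − 12| < δ then s > 0 and |√s − √12| < |s − 12|/√12 < ϵ.

δ = min(12, √12·ϵ)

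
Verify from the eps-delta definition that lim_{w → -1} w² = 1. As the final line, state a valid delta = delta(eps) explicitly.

Let eps > 0. We seek delta > 0 with 0 < |w + 1| < delta ⇒ |w² − 1| < eps.
Factor: w² − 1 = (w + 1)(w - 1), so |w² − 1| = |w + 1|·|w - 1|.
Impose delta ≤ 1 so that |w| < 2; then |w - 1| ≤ 3.
Hence |w² − 1| ≤ 3|w + 1|, which is < eps once |w + 1| < eps/3.
Take delta = min(1, eps/3). If 0 < |w + 1| < delta then both bounds hold and |w² − 1| ≤ 3|w + 1| < 3·(eps/3) = eps.

delta = min(1, eps/3)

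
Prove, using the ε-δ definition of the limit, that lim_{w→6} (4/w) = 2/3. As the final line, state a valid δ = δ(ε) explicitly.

δ = min(3, (9/2)ε)

Suppose ε > 0. We seek δ > 0 such that 0 < |w − 6| < δ implies |4/w − (2/3)| < ε.
|4/w − (2/3)| = 4·|6 − w|/(6·|w|) = 4|w − 6|/(6|w|).
Restrict δ ≤ 3. Then |w − 6| < 3 gives |w| > 3, so 6|w| > 18.
Then |4/w − (2/3)| < 4|w − 6|/18, which is < ε when |w − 6| < (9/2)ε.
Take δ = min(3, (9/2)ε). Then 0 < |w − 6| < δ gives both |w − 6| < 3 and |w − 6| < (9/2)ε, so |4/w − (2/3)| < ε.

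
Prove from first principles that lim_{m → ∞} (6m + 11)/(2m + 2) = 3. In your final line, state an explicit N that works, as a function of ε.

N = (5/2)/ε

Let ε > 0 be given. For m ≥ 1, |(6m + 11)/(2m + 2) − 3| = |10|/(2(2m + 2)) = 10/(2(2m + 2)).
Since 2m + 2 ≥ 2m for m ≥ 1, this is ≤ 10/(2·2m) = (5/2)/m.
So |(6m + 11)/(2m + 2) − 3| < ε whenever m > (5/2)/ε.
Take N = (5/2)/ε. If m > N then |(6m + 11)/(2m + 2) − 3| ≤ (5/2)/m < ε.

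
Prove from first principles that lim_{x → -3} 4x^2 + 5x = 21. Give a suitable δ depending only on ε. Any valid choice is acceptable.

δ = min(2, ε/27)

Let ε > 0. We want δ > 0 such that 0 < |x + 3| < δ implies |(4x^2 + 5x) − 21| < ε.
(4x^2 + 5x) − 21 = 4x^2 + 5x - 21 = (x + 3)(4x - 7).
So |(4x^2 + 5x) − 21| = |x + 3|·|4x - 7|.
Require δ ≤ 2. Then |x + 3| < 2 gives |x| < 5, and by the triangle inequality |4x - 7| ≤ 4·5 + 7 = 27.
Hence |(4x^2 + 5x) − 21| ≤ 27|x + 3| < ε provided |x + 3| < ε/27.
Take δ = min(2, ε/27). Then 0 < |x + 3| < δ gives both |x + 3| < 2 and |x + 3| < ε/27, so |(4x^2 + 5x) − 21| < ε.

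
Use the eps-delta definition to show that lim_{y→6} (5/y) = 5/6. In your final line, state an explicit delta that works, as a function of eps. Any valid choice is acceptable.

delta = min(3, (18/5)eps)

Let eps > 0. We seek delta > 0 such that 0 < |y − 6| < delta implies |5/y − (5/6)| < eps.
|5/y − (5/6)| = 5·|6 − y|/(6·|y|) = 5|y − 6|/(6|y|).
Require delta ≤ 3 so that |y| > 6 − 3 = 3, hence 6|y| > 18.
Then |5/y − (5/6)| < 5|y − 6|/18, which is < eps when |y − 6| < (18/5)eps.
Take delta = min(3, (18/5)eps). Then 0 < |y − 6| < delta gives both |y − 6| < 3 and |y − 6| < (18/5)eps, so |5/y − (5/6)| < eps.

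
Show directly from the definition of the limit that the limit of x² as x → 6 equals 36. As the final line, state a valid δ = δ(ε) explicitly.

δ = min(2, ε/14)

Suppose ε > 0. We seek δ > 0 with 0 < |x − 6| < δ ⇒ |x² − 36| < ε.
Factor: x² − 36 = (x − 6)(x + 6), so |x² − 36| = |x − 6|·|x + 6|.
Restrict δ ≤ 2. Then |x − 6| < 2 gives |x| < 8, so by the triangle inequality |x + 6| ≤ 8 + 6 = 14.
Hence |x² − 36| ≤ 14|x − 6|, which is < ε once |x − 6| < ε/14.
Take δ = min(2, ε/14). If 0 < |x − 6| < δ then both bounds hold and |x² − 36| ≤ 14|x − 6| < 14·(ε/14) = ε.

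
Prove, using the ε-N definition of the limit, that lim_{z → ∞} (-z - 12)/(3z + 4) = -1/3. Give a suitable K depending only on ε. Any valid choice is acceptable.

Let ε > 0. We seek K > 0 such that z > K implies |(-z - 12)/(3z + 4) + 1/3| < ε.
(-z - 12)/(3z + 4) + 1/3 = (3(-z - 12) − (-1)(3z + 4)) / (3(3z + 4)) = -32/(3(3z + 4)).
For z > 0 we have 3z + 4 > 3z, so |(-z - 12)/(3z + 4) + 1/3| = 32/(3(3z + 4)) < 32/(3·3z) = (32/9)/z.
Thus |(-z - 12)/(3z + 4) + 1/3| < ε whenever z > (32/9)/ε.
Take K = (32/9)/ε. If z > K then |(-z - 12)/(3z + 4) + 1/3| < (32/9)/z < ε.

K = (32/9)/ε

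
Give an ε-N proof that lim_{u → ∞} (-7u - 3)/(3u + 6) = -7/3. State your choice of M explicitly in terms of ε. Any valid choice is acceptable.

Suppose ε > 0. We seek M > 0 such that u > M implies |(-7u - 3)/(3u + 6) + 7/3| < ε.
(-7u - 3)/(3u + 6) + 7/3 = (3(-7u - 3) − (-7)(3u + 6)) / (3(3u + 6)) = 33/(3(3u + 6)).
For u > 0 we have 3u + 6 > 3u, so |(-7u - 3)/(3u + 6) + 7/3| = 33/(3(3u + 6)) < 33/(3·3u) = (11/3)/u.
Thus |(-7u - 3)/(3u + 6) + 7/3| < ε whenever u > (11/3)/ε.
Take M = (11/3)/ε. If u > M then |(-7u - 3)/(3u + 6) + 7/3| < (11/3)/u < ε.

M = (11/3)/ε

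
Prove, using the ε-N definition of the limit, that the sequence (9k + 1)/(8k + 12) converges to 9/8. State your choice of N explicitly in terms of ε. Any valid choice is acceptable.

Fix ε > 0. For k ≥ 1, |(9k + 1)/(8k + 12) − (9/8)| = |-100|/(8(8k + 12)) = 100/(8(8k + 12)).
Since 8k + 12 ≥ 8k for k ≥ 1, this is ≤ 100/(8·8k) = (25/16)/k.
So |(9k + 1)/(8k + 12) − (9/8)| < ε whenever k > (25/16)/ε.
Take N = (25/16)/ε. If k > N then |(9k + 1)/(8k + 12) − (9/8)| ≤ (25/16)/k < ε.

N = (25/16)/ε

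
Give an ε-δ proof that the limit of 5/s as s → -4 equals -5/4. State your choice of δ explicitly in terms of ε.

δ = min(2, (8/5)ε)

Suppose ε > 0. We seek δ > 0 such that 0 < |s + 4| < δ implies |5/s + 5/4| < ε.
|5/s + 5/4| = 5·|-4 − s|/(4·|s|) = 5|s + 4|/(4|s|).
Restrict δ ≤ 2. Then |s + 4| < 2 gives |s| > 2, so 4|s| > 8.
Then |5/s + 5/4| < 5|s + 4|/8, which is < ε when |s + 4| < (8/5)ε.
Take δ = min(2, (8/5)ε). Then 0 < |s + 4| < δ gives both |s + 4| < 2 and |s + 4| < (8/5)ε, so |5/s + 5/4| < ε.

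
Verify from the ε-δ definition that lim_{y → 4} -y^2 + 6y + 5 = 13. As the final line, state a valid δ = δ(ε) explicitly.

Suppose ε > 0. We want δ > 0 such that 0 < |y − 4| < δ implies |(-y^2 + 6y + 5) − 13| < ε.
(-y^2 + 6y + 5) − 13 = -y^2 + 6y - 8 = (y − 4)(-y + 2).
So |(-y^2 + 6y + 5) − 13| = |y − 4|·|-y + 2|.
Assume first that |y − 4| < 1, so |y| < 5. Then |-y + 2| ≤ 5 + 2 = 7.
Hence |(-y^2 + 6y + 5) − 13| ≤ 7|y − 4| < ε provided |y − 4| < ε/7.
Choosing δ = min(1, ε/7) ensures both conditions, hence |(-y^2 + 6y + 5) − 13| < ε.

δ = min(1, ε/7)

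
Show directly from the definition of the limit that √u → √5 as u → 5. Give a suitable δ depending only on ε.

δ = min(5, √5·ε)

Let ε > 0. We want δ > 0 such that 0 < |u − 5| < δ implies |√u − √5| < ε.
Multiplying by the conjugate, |√u − √5| = |u − 5|/(√u + √5).
Restrict δ ≤ 5 so that |u − 5| < 5 forces u > 0, and then √u + √5 > √5.
Hence |√u − √5| < |u − 5|/√5, which is < ε once |u − 5| < √5·ε.
Take δ = min(5, √5·ε). If 0 < |u − 5| < δ then u > 0 and |√u − √5| < |u − 5|/√5 < ε.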